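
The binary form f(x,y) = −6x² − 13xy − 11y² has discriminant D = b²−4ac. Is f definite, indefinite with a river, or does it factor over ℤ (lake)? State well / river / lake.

D = b²−4ac = (-13)² − 4·(-6)·(-11) = -95
D < 0 ⇒ definite ⇒ every region one sign ⇒ single well

well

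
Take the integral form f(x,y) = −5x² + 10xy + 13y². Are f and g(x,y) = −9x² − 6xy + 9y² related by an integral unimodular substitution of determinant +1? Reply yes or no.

D₁ = 360, D₂ = 360
river cycle of f (length 4): (13, 16, -2), (-2, 16, 13), (13, 10, -5), (-5, 10, 13)
river cycle of g (length 6): (9, 6, -9), (-9, 12, 6), (6, 12, -9), (-9, 6, 9), (9, 12, -6), (-6, 12, 9)
cycles differ ⇒ inequivalent

no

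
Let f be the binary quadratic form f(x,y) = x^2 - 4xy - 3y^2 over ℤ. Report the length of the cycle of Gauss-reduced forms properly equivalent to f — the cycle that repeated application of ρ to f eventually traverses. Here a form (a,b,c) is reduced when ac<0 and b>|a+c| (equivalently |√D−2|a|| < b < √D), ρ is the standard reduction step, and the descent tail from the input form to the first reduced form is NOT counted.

D = 28, ⌊√D⌋ = 5
descent: ρ → (-3,4,1)  [lands on river]
river: ρ → (1,4,-3)
river: ρ → (-3,2,2)
river: ρ → (2,2,-3)
ρ-cycle length = 4 (tail of 1 descent step not counted)

4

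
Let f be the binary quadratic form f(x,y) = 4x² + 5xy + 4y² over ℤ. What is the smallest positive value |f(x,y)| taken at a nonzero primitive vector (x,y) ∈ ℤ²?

translate: b→-3 (≡5 mod 8), so (4,5,4)→(4,-3,3)
flip: (4,-3,3)→(3,3,4)
reduced (well bottom): (3,3,4) with a≤c, −a<b≤a
well minimum = a = 3

3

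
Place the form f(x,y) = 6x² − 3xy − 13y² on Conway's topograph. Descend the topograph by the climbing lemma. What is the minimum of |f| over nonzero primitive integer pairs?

descent: ρ → (-13,3,6)
descent: ρ → (6,9,-10)  [lands on river]
river: ρ → (-10,11,5)
river: ρ → (5,9,-12)
river: ρ → (-12,15,2)
river: ρ → (2,17,-4)
river: ρ → (-4,15,6)
closes: descent 2, river 6
min |a| on river = 2

2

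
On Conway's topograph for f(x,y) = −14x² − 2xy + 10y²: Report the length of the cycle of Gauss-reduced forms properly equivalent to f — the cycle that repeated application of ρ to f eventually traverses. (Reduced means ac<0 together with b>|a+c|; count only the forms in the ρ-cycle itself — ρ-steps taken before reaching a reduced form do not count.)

D = 564, ⌊√D⌋ = 23
descent: ρ → (10,22,-2)  [lands on river]
river: ρ → (-2,22,10)
river: ρ → (10,18,-6)
river: ρ → (-6,18,10)
ρ-cycle length = 4 (tail of 1 descent step not counted)

4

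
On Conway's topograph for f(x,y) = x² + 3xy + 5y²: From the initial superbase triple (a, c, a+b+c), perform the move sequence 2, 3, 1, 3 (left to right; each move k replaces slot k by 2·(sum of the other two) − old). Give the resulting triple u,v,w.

start (1,5,9) = (f(1,0),f(0,1),f(1,1))
replace slot 2: 2·(1+9) − 5 = 15 → (1,15,9)
replace slot 3: 2·(1+15) − 9 = 23 → (1,15,23)
replace slot 1: 2·(15+23) − 1 = 75 → (75,15,23)
replace slot 3: 2·(75+15) − 23 = 157 → (75,15,157)

75,15,157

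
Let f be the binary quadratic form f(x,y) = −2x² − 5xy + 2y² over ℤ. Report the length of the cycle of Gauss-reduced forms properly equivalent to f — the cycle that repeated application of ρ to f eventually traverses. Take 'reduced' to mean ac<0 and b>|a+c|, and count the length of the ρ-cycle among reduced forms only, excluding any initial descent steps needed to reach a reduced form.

D = 41, ⌊√D⌋ = 6
descent: ρ → (2,5,-2)  [lands on river]
river: ρ → (-2,3,4)
river: ρ → (4,5,-1)
river: ρ → (-1,5,4)
river: ρ → (4,3,-2)
river: ρ → (-2,5,2)
river: ρ → (2,3,-4)
river: ρ → (-4,5,1)
river: ρ → (1,5,-4)
river: ρ → (-4,3,2)
ρ-cycle length = 10 (tail of 1 descent step not counted)

10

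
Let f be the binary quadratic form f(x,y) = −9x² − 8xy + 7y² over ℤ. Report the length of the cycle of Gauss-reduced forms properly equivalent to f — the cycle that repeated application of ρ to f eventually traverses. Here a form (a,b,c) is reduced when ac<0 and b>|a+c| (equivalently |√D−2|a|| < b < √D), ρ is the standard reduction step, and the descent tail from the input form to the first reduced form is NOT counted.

D = 316, ⌊√D⌋ = 17
descent: ρ → (7,8,-9)  [lands on river]
river: ρ → (-9,10,6)
river: ρ → (6,14,-5)
river: ρ → (-5,16,3)
river: ρ → (3,14,-10)
river: ρ → (-10,6,7)
ρ-cycle length = 6 (tail of 1 descent step not counted)

6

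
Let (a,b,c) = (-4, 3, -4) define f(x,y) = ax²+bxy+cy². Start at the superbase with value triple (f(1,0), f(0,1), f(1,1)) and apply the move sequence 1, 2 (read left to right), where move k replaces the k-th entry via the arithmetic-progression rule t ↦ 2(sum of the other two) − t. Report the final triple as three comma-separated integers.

start (-4,-4,-5) = (f(1,0),f(0,1),f(1,1))
replace slot 1: 2·((-4)+(-5)) − (-4) = -14 → (-14,-4,-5)
replace slot 2: 2·((-14)+(-5)) − (-4) = -34 → (-14,-34,-5)

-14,-34,-5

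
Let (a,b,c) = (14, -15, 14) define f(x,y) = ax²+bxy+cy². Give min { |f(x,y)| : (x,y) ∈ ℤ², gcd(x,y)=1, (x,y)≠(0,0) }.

translate: b→13 (≡-15 mod 28), so (14,-15,14)→(14,13,13)
flip: (14,13,13)→(13,-13,14)
translate: b→13 (≡-13 mod 26), so (13,-13,14)→(13,13,14)
reduced (well bottom): (13,13,14) with a≤c, −a<b≤a
well minimum = a = 13

13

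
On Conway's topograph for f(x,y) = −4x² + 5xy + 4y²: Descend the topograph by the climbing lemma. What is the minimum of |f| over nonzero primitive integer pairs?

river: ρ → (4,3,-5)
river: ρ → (-5,7,2)
river: ρ → (2,9,-1)
river: ρ → (-1,9,2)
river: ρ → (2,7,-5)
river: ρ → (-5,3,4)
river: ρ → (4,5,-4)
river: ρ → (-4,3,5)
river: ρ → (5,7,-2)
river: ρ → (-2,9,1)
river: ρ → (1,9,-2)
river: ρ → (-2,7,5)
river: ρ → (5,3,-4)
river: ρ → (-4,5,4)
closes: descent 0, river 14
min |a| on river = 1

1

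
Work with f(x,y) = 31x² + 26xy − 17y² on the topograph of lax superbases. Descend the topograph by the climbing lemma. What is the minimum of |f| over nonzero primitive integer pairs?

river: ρ → (-17,42,15)
river: ρ → (15,48,-8)
river: ρ → (-8,48,15)
river: ρ → (15,42,-17)
river: ρ → (-17,26,31)
river: ρ → (31,36,-12)
river: ρ → (-12,36,31)
river: ρ → (31,26,-17)
closes: descent 0, river 8
min |a| on river = 8

8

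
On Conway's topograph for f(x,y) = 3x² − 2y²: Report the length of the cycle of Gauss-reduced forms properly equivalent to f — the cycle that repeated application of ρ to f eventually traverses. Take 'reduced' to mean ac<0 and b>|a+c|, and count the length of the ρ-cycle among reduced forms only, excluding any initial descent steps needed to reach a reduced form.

D = 24, ⌊√D⌋ = 4
descent: ρ → (-2,4,1)  [lands on river]
river: ρ → (1,4,-2)
ρ-cycle length = 2 (tail of 1 descent step not counted)

2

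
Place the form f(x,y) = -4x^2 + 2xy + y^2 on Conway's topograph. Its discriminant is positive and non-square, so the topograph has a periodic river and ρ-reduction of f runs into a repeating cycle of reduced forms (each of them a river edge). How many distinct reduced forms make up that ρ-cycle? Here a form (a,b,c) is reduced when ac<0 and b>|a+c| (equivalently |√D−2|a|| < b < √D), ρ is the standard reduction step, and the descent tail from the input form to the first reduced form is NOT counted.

D = 20, ⌊√D⌋ = 4
descent: ρ → (1,4,-1)  [lands on river]
river: ρ → (-1,4,1)
ρ-cycle length = 2 (tail of 1 descent step not counted)

2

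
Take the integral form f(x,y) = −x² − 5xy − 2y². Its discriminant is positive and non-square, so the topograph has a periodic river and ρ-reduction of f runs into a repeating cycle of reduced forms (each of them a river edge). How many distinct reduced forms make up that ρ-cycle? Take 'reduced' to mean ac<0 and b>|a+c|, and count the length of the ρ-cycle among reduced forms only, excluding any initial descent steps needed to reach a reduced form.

D = 17, ⌊√D⌋ = 4
descent: ρ → (-2,1,2)  [lands on river]
river: ρ → (2,3,-1)
river: ρ → (-1,3,2)
river: ρ → (2,1,-2)
river: ρ → (-2,3,1)
river: ρ → (1,3,-2)
ρ-cycle length = 6 (tail of 1 descent step not counted)

6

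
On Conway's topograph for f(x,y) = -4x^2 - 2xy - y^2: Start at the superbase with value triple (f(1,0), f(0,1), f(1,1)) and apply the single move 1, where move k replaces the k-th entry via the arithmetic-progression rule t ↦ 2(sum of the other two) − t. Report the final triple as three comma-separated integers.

start (-4,-1,-7) = (f(1,0),f(0,1),f(1,1))
replace slot 1: 2·((-1)+(-7)) − (-4) = -12 → (-12,-1,-7)

-12,-1,-7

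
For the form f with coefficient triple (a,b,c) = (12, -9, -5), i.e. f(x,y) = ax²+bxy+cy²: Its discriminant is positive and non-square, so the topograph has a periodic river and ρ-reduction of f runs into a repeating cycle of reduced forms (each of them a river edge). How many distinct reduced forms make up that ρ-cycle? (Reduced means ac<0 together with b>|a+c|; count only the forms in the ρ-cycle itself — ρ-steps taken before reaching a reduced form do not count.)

D = 321, ⌊√D⌋ = 17
descent: ρ → (-5,9,12)  [lands on river]
river: ρ → (12,15,-2)
river: ρ → (-2,17,4)
river: ρ → (4,15,-6)
river: ρ → (-6,9,10)
river: ρ → (10,11,-5)
ρ-cycle length = 6 (tail of 1 descent step not counted)

6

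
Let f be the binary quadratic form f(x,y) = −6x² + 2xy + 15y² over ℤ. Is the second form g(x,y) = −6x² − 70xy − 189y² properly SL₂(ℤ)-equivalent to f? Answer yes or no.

D₁ = 364, D₂ = 364
river cycle of f (length 8): (-6, 14, 7), (7, 14, -6), (-6, 10, 11), (11, 12, -5), (-5, 18, 2), (2, 18, -5), (-5, 12, 11), (11, 10, -6)
river cycle of g (length 8): (-6, 14, 7), (7, 14, -6), (-6, 10, 11), (11, 12, -5), (-5, 18, 2), (2, 18, -5), (-5, 12, 11), (11, 10, -6)
cycles coincide ⇒ equivalent

yes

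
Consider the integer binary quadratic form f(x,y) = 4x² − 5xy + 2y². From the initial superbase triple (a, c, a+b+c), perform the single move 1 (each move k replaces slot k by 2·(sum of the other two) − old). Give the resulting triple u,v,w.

start (4,2,1) = (f(1,0),f(0,1),f(1,1))
replace slot 1: 2·(2+1) − 4 = 2 → (2,2,1)

2,2,1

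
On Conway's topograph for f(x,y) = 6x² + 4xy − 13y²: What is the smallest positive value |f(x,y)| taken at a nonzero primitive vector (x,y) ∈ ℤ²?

descent: ρ → (-13,-4,6)
descent: ρ → (6,16,-3)  [lands on river]
river: ρ → (-3,14,11)
river: ρ → (11,8,-6)
river: ρ → (-6,16,3)
river: ρ → (3,14,-11)
river: ρ → (-11,8,6)
closes: descent 2, river 6
min |a| on river = 3

3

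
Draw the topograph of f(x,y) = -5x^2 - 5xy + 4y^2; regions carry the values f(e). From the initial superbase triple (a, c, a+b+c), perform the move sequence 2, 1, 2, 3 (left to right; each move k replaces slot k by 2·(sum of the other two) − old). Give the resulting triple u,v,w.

start (-5,4,-6) = (f(1,0),f(0,1),f(1,1))
replace slot 2: 2·((-5)+(-6)) − 4 = -26 → (-5,-26,-6)
replace slot 1: 2·((-26)+(-6)) − (-5) = -59 → (-59,-26,-6)
replace slot 2: 2·((-59)+(-6)) − (-26) = -104 → (-59,-104,-6)
replace slot 3: 2·((-59)+(-104)) − (-6) = -320 → (-59,-104,-320)

-59,-104,-320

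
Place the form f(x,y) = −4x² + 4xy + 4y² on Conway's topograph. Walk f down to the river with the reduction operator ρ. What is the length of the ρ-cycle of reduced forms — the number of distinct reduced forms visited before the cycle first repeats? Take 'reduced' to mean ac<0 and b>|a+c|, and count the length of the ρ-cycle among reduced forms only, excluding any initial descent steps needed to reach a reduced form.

D = 80, ⌊√D⌋ = 8
river: ρ → (4,4,-4)
river: ρ → (-4,4,4)
ρ-cycle length = 2 (tail of 0 descent steps not counted)

2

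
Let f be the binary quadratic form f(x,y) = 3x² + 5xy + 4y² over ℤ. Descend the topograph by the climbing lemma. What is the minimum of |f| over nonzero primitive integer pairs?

translate: b→-1 (≡5 mod 6), so (3,5,4)→(3,-1,2)
flip: (3,-1,2)→(2,1,3)
reduced (well bottom): (2,1,3) with a≤c, −a<b≤a
well minimum = a = 2

2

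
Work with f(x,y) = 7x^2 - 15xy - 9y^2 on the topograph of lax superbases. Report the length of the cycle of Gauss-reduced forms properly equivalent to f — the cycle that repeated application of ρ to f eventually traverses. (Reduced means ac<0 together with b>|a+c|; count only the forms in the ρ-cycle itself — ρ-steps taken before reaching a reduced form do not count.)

D = 477, ⌊√D⌋ = 21
descent: ρ → (-9,15,7)  [lands on river]
river: ρ → (7,13,-11)
river: ρ → (-11,9,9)
river: ρ → (9,9,-11)
river: ρ → (-11,13,7)
river: ρ → (7,15,-9)
river: ρ → (-9,21,1)
river: ρ → (1,21,-9)
ρ-cycle length = 8 (tail of 1 descent step not counted)

8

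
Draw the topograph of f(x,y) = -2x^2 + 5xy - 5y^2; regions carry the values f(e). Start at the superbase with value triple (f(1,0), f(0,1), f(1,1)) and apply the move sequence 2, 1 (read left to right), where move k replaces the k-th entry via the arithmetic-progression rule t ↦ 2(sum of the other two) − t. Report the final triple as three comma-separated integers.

start (-2,-5,-2) = (f(1,0),f(0,1),f(1,1))
replace slot 2: 2·((-2)+(-2)) − (-5) = -3 → (-2,-3,-2)
replace slot 1: 2·((-3)+(-2)) − (-2) = -8 → (-8,-3,-2)

-8,-3,-2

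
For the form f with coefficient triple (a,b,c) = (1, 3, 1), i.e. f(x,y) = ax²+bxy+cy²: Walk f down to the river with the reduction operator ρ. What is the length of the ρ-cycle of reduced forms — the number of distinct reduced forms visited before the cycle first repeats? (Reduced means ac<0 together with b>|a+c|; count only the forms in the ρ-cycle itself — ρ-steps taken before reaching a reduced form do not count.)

D = 5, ⌊√D⌋ = 2
descent: ρ → (1,1,-1)  [lands on river]
river: ρ → (-1,1,1)
ρ-cycle length = 2 (tail of 1 descent step not counted)

2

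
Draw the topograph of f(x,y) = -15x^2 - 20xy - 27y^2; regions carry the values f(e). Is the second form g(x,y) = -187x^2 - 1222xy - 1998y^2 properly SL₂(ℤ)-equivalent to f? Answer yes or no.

D₁ = -1220, D₂ = -1220
f is negative-definite; reduce −f:
−f: translate: b→-10 (≡20 mod 30), so (15,20,27)→(15,-10,22)
−f: reduced (well bottom): (15,-10,22) with a≤c, −a<b≤a
flip sign back: reduced form of f is (-15,10,-22)
g is negative-definite; reduce −g:
−g: translate: b→100 (≡1222 mod 374), so (187,1222,1998)→(187,100,15)
−g: flip: (187,100,15)→(15,-100,187)
−g: translate: b→-10 (≡-100 mod 30), so (15,-100,187)→(15,-10,22)
−g: reduced (well bottom): (15,-10,22) with a≤c, −a<b≤a
flip sign back: reduced form of g is (-15,10,-22)
reduced forms (-15, 10, -22) vs (-15, 10, -22) ⇒ equivalent

yes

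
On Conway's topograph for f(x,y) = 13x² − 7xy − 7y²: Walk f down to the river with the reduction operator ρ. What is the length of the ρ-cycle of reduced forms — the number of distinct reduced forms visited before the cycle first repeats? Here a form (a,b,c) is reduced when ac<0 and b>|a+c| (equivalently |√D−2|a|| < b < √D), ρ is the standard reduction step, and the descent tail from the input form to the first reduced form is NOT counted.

D = 413, ⌊√D⌋ = 20
descent: ρ → (-7,7,13)  [lands on river]
river: ρ → (13,19,-1)
river: ρ → (-1,19,13)
river: ρ → (13,7,-7)
ρ-cycle length = 4 (tail of 1 descent step not counted)

4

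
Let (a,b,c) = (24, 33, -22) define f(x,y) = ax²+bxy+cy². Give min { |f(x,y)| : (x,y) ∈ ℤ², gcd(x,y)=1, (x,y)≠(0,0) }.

river: ρ → (-22,55,2)
river: ρ → (2,53,-49)
river: ρ → (-49,45,6)
river: ρ → (6,51,-25)
river: ρ → (-25,49,8)
river: ρ → (8,47,-31)
river: ρ → (-31,15,24)
river: ρ → (24,33,-22)
closes: descent 0, river 8
min |a| on river = 2

2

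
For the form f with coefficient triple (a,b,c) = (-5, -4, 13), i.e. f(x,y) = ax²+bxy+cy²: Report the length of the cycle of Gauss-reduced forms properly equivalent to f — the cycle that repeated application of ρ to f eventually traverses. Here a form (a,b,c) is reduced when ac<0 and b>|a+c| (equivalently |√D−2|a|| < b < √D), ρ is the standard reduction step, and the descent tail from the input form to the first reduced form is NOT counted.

D = 276, ⌊√D⌋ = 16
descent: ρ → (13,4,-5)
descent: ρ → (-5,16,1)  [lands on river]
river: ρ → (1,16,-5)
river: ρ → (-5,14,4)
river: ρ → (4,10,-11)
river: ρ → (-11,12,3)
river: ρ → (3,12,-11)
river: ρ → (-11,10,4)
river: ρ → (4,14,-5)
ρ-cycle length = 8 (tail of 2 descent steps not counted)

8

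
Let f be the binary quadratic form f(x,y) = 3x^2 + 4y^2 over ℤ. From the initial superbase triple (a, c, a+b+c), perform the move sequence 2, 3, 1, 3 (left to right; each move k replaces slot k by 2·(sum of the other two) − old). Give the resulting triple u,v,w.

start (3,4,7) = (f(1,0),f(0,1),f(1,1))
replace slot 2: 2·(3+7) − 4 = 16 → (3,16,7)
replace slot 3: 2·(3+16) − 7 = 31 → (3,16,31)
replace slot 1: 2·(16+31) − 3 = 91 → (91,16,31)
replace slot 3: 2·(91+16) − 31 = 183 → (91,16,183)

91,16,183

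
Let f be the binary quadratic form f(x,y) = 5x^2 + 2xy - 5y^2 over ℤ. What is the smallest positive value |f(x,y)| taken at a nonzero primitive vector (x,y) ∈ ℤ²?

river: ρ → (-5,8,2)
river: ρ → (2,8,-5)
river: ρ → (-5,2,5)
river: ρ → (5,8,-2)
river: ρ → (-2,8,5)
river: ρ → (5,2,-5)
closes: descent 0, river 6
min |a| on river = 2

2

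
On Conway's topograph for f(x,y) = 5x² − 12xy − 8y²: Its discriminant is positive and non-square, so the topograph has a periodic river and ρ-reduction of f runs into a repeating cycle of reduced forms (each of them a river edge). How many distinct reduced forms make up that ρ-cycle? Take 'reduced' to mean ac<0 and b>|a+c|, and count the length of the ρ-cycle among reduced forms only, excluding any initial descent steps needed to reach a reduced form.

D = 304, ⌊√D⌋ = 17
descent: ρ → (-8,12,5)  [lands on river]
river: ρ → (5,8,-12)
river: ρ → (-12,16,1)
river: ρ → (1,16,-12)
river: ρ → (-12,8,5)
river: ρ → (5,12,-8)
river: ρ → (-8,4,9)
river: ρ → (9,14,-3)
river: ρ → (-3,16,4)
river: ρ → (4,16,-3)
river: ρ → (-3,14,9)
river: ρ → (9,4,-8)
ρ-cycle length = 12 (tail of 1 descent step not counted)

12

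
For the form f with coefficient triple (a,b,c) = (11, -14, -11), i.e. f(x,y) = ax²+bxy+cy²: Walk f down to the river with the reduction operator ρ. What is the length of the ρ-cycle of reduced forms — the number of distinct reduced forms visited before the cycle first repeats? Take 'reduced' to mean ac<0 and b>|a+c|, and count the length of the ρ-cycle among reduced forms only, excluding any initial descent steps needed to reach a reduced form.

D = 680, ⌊√D⌋ = 26
descent: ρ → (-11,14,11)  [lands on river]
river: ρ → (11,8,-14)
river: ρ → (-14,20,5)
river: ρ → (5,20,-14)
river: ρ → (-14,8,11)
river: ρ → (11,14,-11)
river: ρ → (-11,8,14)
river: ρ → (14,20,-5)
river: ρ → (-5,20,14)
river: ρ → (14,8,-11)
ρ-cycle length = 10 (tail of 1 descent step not counted)

10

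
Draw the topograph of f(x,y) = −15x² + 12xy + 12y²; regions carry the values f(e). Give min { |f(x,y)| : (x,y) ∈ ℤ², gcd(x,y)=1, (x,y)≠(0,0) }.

river: ρ → (12,12,-15)
river: ρ → (-15,18,9)
river: ρ → (9,18,-15)
river: ρ → (-15,12,12)
closes: descent 0, river 4
min |a| on river = 9

9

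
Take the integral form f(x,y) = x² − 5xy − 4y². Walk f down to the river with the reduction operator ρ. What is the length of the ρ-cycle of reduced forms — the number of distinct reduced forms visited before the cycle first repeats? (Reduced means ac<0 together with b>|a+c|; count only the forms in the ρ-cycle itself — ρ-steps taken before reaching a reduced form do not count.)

D = 41, ⌊√D⌋ = 6
descent: ρ → (-4,5,1)  [lands on river]
river: ρ → (1,5,-4)
river: ρ → (-4,3,2)
river: ρ → (2,5,-2)
river: ρ → (-2,3,4)
river: ρ → (4,5,-1)
river: ρ → (-1,5,4)
river: ρ → (4,3,-2)
river: ρ → (-2,5,2)
river: ρ → (2,3,-4)
ρ-cycle length = 10 (tail of 1 descent step not counted)

10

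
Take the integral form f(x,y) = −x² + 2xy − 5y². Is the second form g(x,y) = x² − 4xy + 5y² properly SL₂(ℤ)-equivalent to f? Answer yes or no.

D₁ = -16, D₂ = -4
discriminants differ ⇒ not SL₂(ℤ)-equivalent

no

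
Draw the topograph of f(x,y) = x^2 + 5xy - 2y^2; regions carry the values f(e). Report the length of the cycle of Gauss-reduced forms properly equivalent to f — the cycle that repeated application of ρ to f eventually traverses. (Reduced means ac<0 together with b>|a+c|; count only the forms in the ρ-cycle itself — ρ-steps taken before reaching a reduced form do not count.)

D = 33, ⌊√D⌋ = 5
river: ρ → (-2,3,3)
river: ρ → (3,3,-2)
river: ρ → (-2,5,1)
river: ρ → (1,5,-2)
ρ-cycle length = 4 (tail of 0 descent steps not counted)

4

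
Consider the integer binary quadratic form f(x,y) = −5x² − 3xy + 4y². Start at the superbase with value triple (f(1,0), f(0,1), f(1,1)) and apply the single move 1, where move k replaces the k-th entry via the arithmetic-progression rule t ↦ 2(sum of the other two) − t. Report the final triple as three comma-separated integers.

start (-5,4,-4) = (f(1,0),f(0,1),f(1,1))
replace slot 1: 2·(4+(-4)) − (-5) = 5 → (5,4,-4)

5,4,-4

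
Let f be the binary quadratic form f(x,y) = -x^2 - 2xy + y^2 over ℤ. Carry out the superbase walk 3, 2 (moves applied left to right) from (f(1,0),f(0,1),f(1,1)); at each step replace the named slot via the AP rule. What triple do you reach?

start (-1,1,-2) = (f(1,0),f(0,1),f(1,1))
replace slot 3: 2·((-1)+1) − (-2) = 2 → (-1,1,2)
replace slot 2: 2·((-1)+2) − 1 = 1 → (-1,1,2)

-1,1,2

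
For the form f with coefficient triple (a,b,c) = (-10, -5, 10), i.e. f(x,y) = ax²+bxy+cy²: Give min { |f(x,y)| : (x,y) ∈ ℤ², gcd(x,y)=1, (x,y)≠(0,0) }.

descent: ρ → (10,5,-10)  [lands on river]
river: ρ → (-10,15,5)
river: ρ → (5,15,-10)
river: ρ → (-10,5,10)
river: ρ → (10,15,-5)
river: ρ → (-5,15,10)
closes: descent 1, river 6
min |a| on river = 5

5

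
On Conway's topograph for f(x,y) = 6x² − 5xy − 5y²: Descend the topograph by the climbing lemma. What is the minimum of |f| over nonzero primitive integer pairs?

descent: ρ → (-5,5,6)  [lands on river]
river: ρ → (6,7,-4)
river: ρ → (-4,9,4)
river: ρ → (4,7,-6)
river: ρ → (-6,5,5)
river: ρ → (5,5,-6)
river: ρ → (-6,7,4)
river: ρ → (4,9,-4)
river: ρ → (-4,7,6)
river: ρ → (6,5,-5)
closes: descent 1, river 10
min |a| on river = 4

4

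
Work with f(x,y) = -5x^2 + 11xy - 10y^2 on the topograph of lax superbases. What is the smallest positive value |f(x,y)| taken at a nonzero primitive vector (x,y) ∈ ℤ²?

translate: b→-1 (≡-11 mod 10), so (5,-11,10)→(5,-1,4)
flip: (5,-1,4)→(4,1,5)
reduced (well bottom): (4,1,5) with a≤c, −a<b≤a
well minimum |f| = |-4| = 4 (negative-definite)

4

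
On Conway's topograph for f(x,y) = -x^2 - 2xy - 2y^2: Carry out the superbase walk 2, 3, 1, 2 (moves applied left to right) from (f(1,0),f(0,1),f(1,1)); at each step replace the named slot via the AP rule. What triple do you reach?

start (-1,-2,-5) = (f(1,0),f(0,1),f(1,1))
replace slot 2: 2·((-1)+(-5)) − (-2) = -10 → (-1,-10,-5)
replace slot 3: 2·((-1)+(-10)) − (-5) = -17 → (-1,-10,-17)
replace slot 1: 2·((-10)+(-17)) − (-1) = -53 → (-53,-10,-17)
replace slot 2: 2·((-53)+(-17)) − (-10) = -130 → (-53,-130,-17)

-53,-130,-17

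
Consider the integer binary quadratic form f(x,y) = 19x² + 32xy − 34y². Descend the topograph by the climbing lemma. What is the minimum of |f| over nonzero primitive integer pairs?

river: ρ → (-34,36,17)
river: ρ → (17,32,-38)
river: ρ → (-38,44,11)
river: ρ → (11,44,-38)
river: ρ → (-38,32,17)
river: ρ → (17,36,-34)
river: ρ → (-34,32,19)
river: ρ → (19,44,-22)
river: ρ → (-22,44,19)
river: ρ → (19,32,-34)
closes: descent 0, river 10
min |a| on river = 11

11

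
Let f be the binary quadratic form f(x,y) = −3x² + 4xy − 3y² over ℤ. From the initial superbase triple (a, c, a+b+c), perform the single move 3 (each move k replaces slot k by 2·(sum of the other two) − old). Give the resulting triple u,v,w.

start (-3,-3,-2) = (f(1,0),f(0,1),f(1,1))
replace slot 3: 2·((-3)+(-3)) − (-2) = -10 → (-3,-3,-10)

-3,-3,-10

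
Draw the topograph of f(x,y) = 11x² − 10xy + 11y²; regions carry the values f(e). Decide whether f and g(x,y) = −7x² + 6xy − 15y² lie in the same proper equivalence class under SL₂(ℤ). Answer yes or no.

D₁ = -384, D₂ = -384
f: flip: (11,-10,11)→(11,10,11)
f: reduced (well bottom): (11,10,11) with a≤c, −a<b≤a
g is negative-definite; reduce −g:
−g: reduced (well bottom): (7,-6,15) with a≤c, −a<b≤a
flip sign back: reduced form of g is (-7,6,-15)
reduced forms (11, 10, 11) vs (-7, 6, -15) ⇒ inequivalent

no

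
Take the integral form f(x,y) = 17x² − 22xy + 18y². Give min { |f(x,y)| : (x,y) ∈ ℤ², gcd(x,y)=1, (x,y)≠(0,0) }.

translate: b→12 (≡-22 mod 34), so (17,-22,18)→(17,12,13)
flip: (17,12,13)→(13,-12,17)
reduced (well bottom): (13,-12,17) with a≤c, −a<b≤a
well minimum = a = 13

13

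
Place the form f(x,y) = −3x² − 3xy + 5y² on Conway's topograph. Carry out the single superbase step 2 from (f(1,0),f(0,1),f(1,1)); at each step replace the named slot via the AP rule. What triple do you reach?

start (-3,5,-1) = (f(1,0),f(0,1),f(1,1))
replace slot 2: 2·((-3)+(-1)) − 5 = -13 → (-3,-13,-1)

-3,-13,-1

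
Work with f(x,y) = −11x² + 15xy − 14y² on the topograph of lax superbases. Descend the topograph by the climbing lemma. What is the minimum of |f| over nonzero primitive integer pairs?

translate: b→7 (≡-15 mod 22), so (11,-15,14)→(11,7,10)
flip: (11,7,10)→(10,-7,11)
reduced (well bottom): (10,-7,11) with a≤c, −a<b≤a
well minimum |f| = |-10| = 10 (negative-definite)

10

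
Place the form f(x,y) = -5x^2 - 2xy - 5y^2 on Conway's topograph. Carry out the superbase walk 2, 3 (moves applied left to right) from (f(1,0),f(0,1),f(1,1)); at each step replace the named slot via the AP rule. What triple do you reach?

start (-5,-5,-12) = (f(1,0),f(0,1),f(1,1))
replace slot 2: 2·((-5)+(-12)) − (-5) = -29 → (-5,-29,-12)
replace slot 3: 2·((-5)+(-29)) − (-12) = -56 → (-5,-29,-56)

-5,-29,-56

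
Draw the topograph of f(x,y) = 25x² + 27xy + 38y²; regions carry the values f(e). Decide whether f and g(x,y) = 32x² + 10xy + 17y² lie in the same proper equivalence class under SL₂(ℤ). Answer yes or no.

D₁ = -3071, D₂ = -2076
discriminants differ ⇒ not SL₂(ℤ)-equivalent

no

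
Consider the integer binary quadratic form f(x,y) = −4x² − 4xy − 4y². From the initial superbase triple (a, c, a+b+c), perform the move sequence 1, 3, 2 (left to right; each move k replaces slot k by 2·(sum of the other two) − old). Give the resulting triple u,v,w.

start (-4,-4,-12) = (f(1,0),f(0,1),f(1,1))
replace slot 1: 2·((-4)+(-12)) − (-4) = -28 → (-28,-4,-12)
replace slot 3: 2·((-28)+(-4)) − (-12) = -52 → (-28,-4,-52)
replace slot 2: 2·((-28)+(-52)) − (-4) = -156 → (-28,-156,-52)

-28,-156,-52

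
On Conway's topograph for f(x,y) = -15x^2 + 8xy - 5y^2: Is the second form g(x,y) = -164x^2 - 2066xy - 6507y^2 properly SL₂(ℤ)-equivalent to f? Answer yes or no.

D₁ = -236, D₂ = -236
f is negative-definite; reduce −f:
−f: flip: (15,-8,5)→(5,8,15)
−f: translate: b→-2 (≡8 mod 10), so (5,8,15)→(5,-2,12)
−f: reduced (well bottom): (5,-2,12) with a≤c, −a<b≤a
flip sign back: reduced form of f is (-5,2,-12)
g is negative-definite; reduce −g:
−g: translate: b→98 (≡2066 mod 328), so (164,2066,6507)→(164,98,15)
−g: flip: (164,98,15)→(15,-98,164)
−g: translate: b→-8 (≡-98 mod 30), so (15,-98,164)→(15,-8,5)
−g: flip: (15,-8,5)→(5,8,15)
−g: translate: b→-2 (≡8 mod 10), so (5,8,15)→(5,-2,12)
−g: reduced (well bottom): (5,-2,12) with a≤c, −a<b≤a
flip sign back: reduced form of g is (-5,2,-12)
reduced forms (-5, 2, -12) vs (-5, 2, -12) ⇒ equivalent

yes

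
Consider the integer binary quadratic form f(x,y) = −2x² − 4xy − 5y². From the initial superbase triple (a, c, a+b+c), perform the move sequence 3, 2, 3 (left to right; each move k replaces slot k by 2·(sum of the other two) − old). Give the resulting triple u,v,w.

start (-2,-5,-11) = (f(1,0),f(0,1),f(1,1))
replace slot 3: 2·((-2)+(-5)) − (-11) = -3 → (-2,-5,-3)
replace slot 2: 2·((-2)+(-3)) − (-5) = -5 → (-2,-5,-3)
replace slot 3: 2·((-2)+(-5)) − (-3) = -11 → (-2,-5,-11)

-2,-5,-11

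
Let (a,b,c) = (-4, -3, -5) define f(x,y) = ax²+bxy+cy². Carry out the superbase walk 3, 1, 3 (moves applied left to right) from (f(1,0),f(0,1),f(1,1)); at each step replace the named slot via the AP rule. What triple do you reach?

start (-4,-5,-12) = (f(1,0),f(0,1),f(1,1))
replace slot 3: 2·((-4)+(-5)) − (-12) = -6 → (-4,-5,-6)
replace slot 1: 2·((-5)+(-6)) − (-4) = -18 → (-18,-5,-6)
replace slot 3: 2·((-18)+(-5)) − (-6) = -40 → (-18,-5,-40)

-18,-5,-40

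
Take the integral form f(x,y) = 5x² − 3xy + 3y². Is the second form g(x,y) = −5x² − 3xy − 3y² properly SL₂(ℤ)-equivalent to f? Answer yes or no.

D₁ = -51, D₂ = -51
f: flip: (5,-3,3)→(3,3,5)
f: reduced (well bottom): (3,3,5) with a≤c, −a<b≤a
g is negative-definite; reduce −g:
−g: flip: (5,3,3)→(3,-3,5)
−g: translate: b→3 (≡-3 mod 6), so (3,-3,5)→(3,3,5)
−g: reduced (well bottom): (3,3,5) with a≤c, −a<b≤a
flip sign back: reduced form of g is (-3,-3,-5)
reduced forms (3, 3, 5) vs (-3, -3, -5) ⇒ inequivalent

no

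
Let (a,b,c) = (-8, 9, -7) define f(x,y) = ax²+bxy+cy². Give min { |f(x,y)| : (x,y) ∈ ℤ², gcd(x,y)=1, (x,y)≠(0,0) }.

translate: b→7 (≡-9 mod 16), so (8,-9,7)→(8,7,6)
flip: (8,7,6)→(6,-7,8)
translate: b→5 (≡-7 mod 12), so (6,-7,8)→(6,5,7)
reduced (well bottom): (6,5,7) with a≤c, −a<b≤a
well minimum |f| = |-6| = 6 (negative-definite)

6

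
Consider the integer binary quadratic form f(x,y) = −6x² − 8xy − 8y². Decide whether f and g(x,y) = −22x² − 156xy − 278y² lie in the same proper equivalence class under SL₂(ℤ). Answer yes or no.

D₁ = -128, D₂ = -128
f is negative-definite; reduce −f:
−f: translate: b→-4 (≡8 mod 12), so (6,8,8)→(6,-4,6)
−f: flip: (6,-4,6)→(6,4,6)
−f: reduced (well bottom): (6,4,6) with a≤c, −a<b≤a
flip sign back: reduced form of f is (-6,-4,-6)
g is negative-definite; reduce −g:
−g: translate: b→-20 (≡156 mod 44), so (22,156,278)→(22,-20,6)
−g: flip: (22,-20,6)→(6,20,22)
−g: translate: b→-4 (≡20 mod 12), so (6,20,22)→(6,-4,6)
−g: flip: (6,-4,6)→(6,4,6)
−g: reduced (well bottom): (6,4,6) with a≤c, −a<b≤a
flip sign back: reduced form of g is (-6,-4,-6)
reduced forms (-6, -4, -6) vs (-6, -4, -6) ⇒ equivalent

yes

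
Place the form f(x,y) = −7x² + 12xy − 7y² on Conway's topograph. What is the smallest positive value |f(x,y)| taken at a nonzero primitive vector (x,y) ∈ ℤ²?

translate: b→2 (≡-12 mod 14), so (7,-12,7)→(7,2,2)
flip: (7,2,2)→(2,-2,7)
translate: b→2 (≡-2 mod 4), so (2,-2,7)→(2,2,7)
reduced (well bottom): (2,2,7) with a≤c, −a<b≤a
well minimum |f| = |-2| = 2 (negative-definite)

2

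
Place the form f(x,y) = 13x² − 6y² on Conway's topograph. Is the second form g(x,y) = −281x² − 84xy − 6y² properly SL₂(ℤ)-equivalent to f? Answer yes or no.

D₁ = 312, D₂ = 312
river cycle of f (length 4): (-6, 12, 7), (7, 16, -2), (-2, 16, 7), (7, 12, -6)
river cycle of g (length 4): (-6, 12, 7), (7, 16, -2), (-2, 16, 7), (7, 12, -6)
cycles coincide ⇒ equivalent

yes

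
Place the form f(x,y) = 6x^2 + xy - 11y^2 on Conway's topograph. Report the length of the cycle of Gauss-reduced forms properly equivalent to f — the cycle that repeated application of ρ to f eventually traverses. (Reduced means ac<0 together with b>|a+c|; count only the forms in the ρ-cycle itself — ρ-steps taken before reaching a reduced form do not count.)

D = 265, ⌊√D⌋ = 16
descent: ρ → (-11,-1,6)
descent: ρ → (6,13,-4)  [lands on river]
river: ρ → (-4,11,9)
river: ρ → (9,7,-6)
river: ρ → (-6,5,10)
river: ρ → (10,15,-1)
river: ρ → (-1,15,10)
river: ρ → (10,5,-6)
river: ρ → (-6,7,9)
river: ρ → (9,11,-4)
river: ρ → (-4,13,6)
river: ρ → (6,11,-6)
river: ρ → (-6,13,4)
river: ρ → (4,11,-9)
river: ρ → (-9,7,6)
river: ρ → (6,5,-10)
river: ρ → (-10,15,1)
river: ρ → (1,15,-10)
river: ρ → (-10,5,6)
river: ρ → (6,7,-9)
river: ρ → (-9,11,4)
river: ρ → (4,13,-6)
river: ρ → (-6,11,6)
ρ-cycle length = 22 (tail of 2 descent steps not counted)

22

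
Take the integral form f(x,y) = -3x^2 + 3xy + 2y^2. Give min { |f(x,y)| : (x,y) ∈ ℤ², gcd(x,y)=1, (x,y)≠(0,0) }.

river: ρ → (2,5,-1)
river: ρ → (-1,5,2)
river: ρ → (2,3,-3)
river: ρ → (-3,3,2)
closes: descent 0, river 4
min |a| on river = 1

1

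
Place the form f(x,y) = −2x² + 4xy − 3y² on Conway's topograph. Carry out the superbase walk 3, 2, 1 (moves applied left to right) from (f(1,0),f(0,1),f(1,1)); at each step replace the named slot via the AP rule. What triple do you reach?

start (-2,-3,-1) = (f(1,0),f(0,1),f(1,1))
replace slot 3: 2·((-2)+(-3)) − (-1) = -9 → (-2,-3,-9)
replace slot 2: 2·((-2)+(-9)) − (-3) = -19 → (-2,-19,-9)
replace slot 1: 2·((-19)+(-9)) − (-2) = -54 → (-54,-19,-9)

-54,-19,-9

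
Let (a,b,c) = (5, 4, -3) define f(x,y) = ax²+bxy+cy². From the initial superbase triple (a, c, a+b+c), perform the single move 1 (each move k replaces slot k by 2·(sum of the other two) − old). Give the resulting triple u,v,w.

start (5,-3,6) = (f(1,0),f(0,1),f(1,1))
replace slot 1: 2·((-3)+6) − 5 = 1 → (1,-3,6)

1,-3,6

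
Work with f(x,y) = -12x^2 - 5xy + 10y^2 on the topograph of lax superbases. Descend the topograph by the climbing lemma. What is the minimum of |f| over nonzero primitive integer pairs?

descent: ρ → (10,5,-12)  [lands on river]
river: ρ → (-12,19,3)
river: ρ → (3,17,-18)
river: ρ → (-18,19,2)
river: ρ → (2,21,-8)
river: ρ → (-8,11,12)
river: ρ → (12,13,-7)
river: ρ → (-7,15,10)
closes: descent 1, river 8
min |a| on river = 2

2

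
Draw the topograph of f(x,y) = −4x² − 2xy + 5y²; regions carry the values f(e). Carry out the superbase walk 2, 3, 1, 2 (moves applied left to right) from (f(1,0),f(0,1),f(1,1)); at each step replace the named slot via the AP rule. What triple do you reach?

start (-4,5,-1) = (f(1,0),f(0,1),f(1,1))
replace slot 2: 2·((-4)+(-1)) − 5 = -15 → (-4,-15,-1)
replace slot 3: 2·((-4)+(-15)) − (-1) = -37 → (-4,-15,-37)
replace slot 1: 2·((-15)+(-37)) − (-4) = -100 → (-100,-15,-37)
replace slot 2: 2·((-100)+(-37)) − (-15) = -259 → (-100,-259,-37)

-100,-259,-37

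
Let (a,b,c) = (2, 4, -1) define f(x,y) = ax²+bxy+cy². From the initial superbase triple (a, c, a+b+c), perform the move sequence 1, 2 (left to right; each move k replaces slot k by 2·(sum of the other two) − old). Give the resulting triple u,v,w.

start (2,-1,5) = (f(1,0),f(0,1),f(1,1))
replace slot 1: 2·((-1)+5) − 2 = 6 → (6,-1,5)
replace slot 2: 2·(6+5) − (-1) = 23 → (6,23,5)

6,23,5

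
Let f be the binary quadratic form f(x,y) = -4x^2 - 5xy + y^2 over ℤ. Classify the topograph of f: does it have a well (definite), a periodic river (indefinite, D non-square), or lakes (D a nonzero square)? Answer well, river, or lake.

D = b²−4ac = (-5)² − 4·(-4)·1 = 41
D > 0 non-square ⇒ indefinite ⇒ periodic river

river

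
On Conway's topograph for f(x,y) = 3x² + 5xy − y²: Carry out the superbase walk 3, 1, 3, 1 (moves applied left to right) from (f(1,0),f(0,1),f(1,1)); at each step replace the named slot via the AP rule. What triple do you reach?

start (3,-1,7) = (f(1,0),f(0,1),f(1,1))
replace slot 3: 2·(3+(-1)) − 7 = -3 → (3,-1,-3)
replace slot 1: 2·((-1)+(-3)) − 3 = -11 → (-11,-1,-3)
replace slot 3: 2·((-11)+(-1)) − (-3) = -21 → (-11,-1,-21)
replace slot 1: 2·((-1)+(-21)) − (-11) = -33 → (-33,-1,-21)

-33,-1,-21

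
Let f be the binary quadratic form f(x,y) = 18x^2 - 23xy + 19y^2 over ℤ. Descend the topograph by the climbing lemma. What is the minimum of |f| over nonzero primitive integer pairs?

translate: b→13 (≡-23 mod 36), so (18,-23,19)→(18,13,14)
flip: (18,13,14)→(14,-13,18)
reduced (well bottom): (14,-13,18) with a≤c, −a<b≤a
well minimum = a = 14

14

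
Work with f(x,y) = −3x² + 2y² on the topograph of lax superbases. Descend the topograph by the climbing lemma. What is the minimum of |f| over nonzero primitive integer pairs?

descent: ρ → (2,4,-1)  [lands on river]
river: ρ → (-1,4,2)
closes: descent 1, river 2
min |a| on river = 1

1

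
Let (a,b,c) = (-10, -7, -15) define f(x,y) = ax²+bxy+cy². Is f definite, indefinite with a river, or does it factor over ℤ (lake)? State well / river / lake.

D = b²−4ac = (-7)² − 4·(-10)·(-15) = -551
D < 0 ⇒ definite ⇒ every region one sign ⇒ single well

well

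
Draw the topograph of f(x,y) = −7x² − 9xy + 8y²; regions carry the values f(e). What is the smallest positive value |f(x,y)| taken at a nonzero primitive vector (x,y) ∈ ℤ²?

descent: ρ → (8,9,-7)  [lands on river]
river: ρ → (-7,5,10)
river: ρ → (10,15,-2)
river: ρ → (-2,17,2)
river: ρ → (2,15,-10)
river: ρ → (-10,5,7)
river: ρ → (7,9,-8)
river: ρ → (-8,7,8)
closes: descent 1, river 8
min |a| on river = 2

2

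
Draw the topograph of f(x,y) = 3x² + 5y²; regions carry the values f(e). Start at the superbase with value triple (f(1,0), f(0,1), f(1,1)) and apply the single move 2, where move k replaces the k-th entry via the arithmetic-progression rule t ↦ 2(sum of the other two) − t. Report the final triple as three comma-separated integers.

start (3,5,8) = (f(1,0),f(0,1),f(1,1))
replace slot 2: 2·(3+8) − 5 = 17 → (3,17,8)

3,17,8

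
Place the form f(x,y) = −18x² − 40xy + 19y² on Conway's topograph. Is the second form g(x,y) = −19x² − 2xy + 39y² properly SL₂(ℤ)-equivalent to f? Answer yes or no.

D₁ = 2968, D₂ = 2968
river cycle of f (length 22): (19, 40, -18), (-18, 32, 27), (27, 22, -23), (-23, 24, 26), (26, 28, -21), (-21, 14, 33), (33, 52, -2), (-2, 52, 33), (33, 14, -21), (-21, 28, 26), … (12 more)
river cycle of g (length 22): (-19, 36, 22), (22, 52, -3), (-3, 50, 39), (39, 28, -14), (-14, 28, 39), (39, 50, -3), (-3, 52, 22), (22, 36, -19), (-19, 40, 18), (18, 32, -27), … (12 more)
cycles differ ⇒ inequivalent

no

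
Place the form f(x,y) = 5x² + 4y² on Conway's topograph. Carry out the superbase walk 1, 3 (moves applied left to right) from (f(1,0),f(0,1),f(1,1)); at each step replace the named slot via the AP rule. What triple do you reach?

start (5,4,9) = (f(1,0),f(0,1),f(1,1))
replace slot 1: 2·(4+9) − 5 = 21 → (21,4,9)
replace slot 3: 2·(21+4) − 9 = 41 → (21,4,41)

21,4,41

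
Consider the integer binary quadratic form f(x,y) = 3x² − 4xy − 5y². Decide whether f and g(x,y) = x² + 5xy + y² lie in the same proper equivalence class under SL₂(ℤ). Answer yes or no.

D₁ = 76, D₂ = 21
discriminants differ ⇒ not SL₂(ℤ)-equivalent

no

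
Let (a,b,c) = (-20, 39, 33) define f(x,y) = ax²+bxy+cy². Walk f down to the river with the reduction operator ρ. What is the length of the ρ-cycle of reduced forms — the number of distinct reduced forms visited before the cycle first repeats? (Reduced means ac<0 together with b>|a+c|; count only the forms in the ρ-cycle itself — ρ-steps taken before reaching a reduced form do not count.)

D = 4161, ⌊√D⌋ = 64
river: ρ → (33,27,-26)
river: ρ → (-26,25,34)
river: ρ → (34,43,-17)
river: ρ → (-17,59,10)
river: ρ → (10,61,-11)
river: ρ → (-11,49,40)
river: ρ → (40,31,-20)
river: ρ → (-20,49,22)
river: ρ → (22,39,-30)
river: ρ → (-30,21,31)
river: ρ → (31,41,-20)
river: ρ → (-20,39,33)
ρ-cycle length = 12 (tail of 0 descent steps not counted)

12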